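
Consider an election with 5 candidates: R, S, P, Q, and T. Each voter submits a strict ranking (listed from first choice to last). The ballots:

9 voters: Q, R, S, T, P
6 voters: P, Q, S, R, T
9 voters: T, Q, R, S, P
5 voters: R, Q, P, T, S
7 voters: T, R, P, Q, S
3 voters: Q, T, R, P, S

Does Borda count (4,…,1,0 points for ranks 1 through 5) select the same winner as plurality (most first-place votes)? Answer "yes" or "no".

no

Borda — scores: R 98, S 39, P 51, Q 115, T 87. Winner: Q.
Plurality — first-place votes: R 5, S 0, P 6, Q 12, T 16. Winner: T.
The two methods disagree.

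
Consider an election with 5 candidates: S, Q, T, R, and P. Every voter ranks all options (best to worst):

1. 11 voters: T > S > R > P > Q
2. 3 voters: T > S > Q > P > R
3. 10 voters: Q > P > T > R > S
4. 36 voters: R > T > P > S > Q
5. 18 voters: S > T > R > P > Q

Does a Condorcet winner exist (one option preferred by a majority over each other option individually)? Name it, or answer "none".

T

T vs S: 60–18 for T.
T vs Q: 68–10 for T.
T vs R: 42–36 for T.
T vs P: 68–10 for T.
T beats every other option head-to-head.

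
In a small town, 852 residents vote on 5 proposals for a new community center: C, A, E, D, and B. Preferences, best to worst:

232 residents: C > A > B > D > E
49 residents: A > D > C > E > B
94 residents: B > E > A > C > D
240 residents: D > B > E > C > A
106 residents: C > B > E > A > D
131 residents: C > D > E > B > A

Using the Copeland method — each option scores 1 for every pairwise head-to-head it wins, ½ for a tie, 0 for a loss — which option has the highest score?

C: beats A, E, D, and B → score 4.
A: beats D; loses to C, E, and B → score 1.
E: beats A; loses to C, D, and B → score 1.
D: beats E; loses to C, A, and B → score 1.
B: beats A, E, and D; loses to C → score 3.
C has the best pairwise record.

C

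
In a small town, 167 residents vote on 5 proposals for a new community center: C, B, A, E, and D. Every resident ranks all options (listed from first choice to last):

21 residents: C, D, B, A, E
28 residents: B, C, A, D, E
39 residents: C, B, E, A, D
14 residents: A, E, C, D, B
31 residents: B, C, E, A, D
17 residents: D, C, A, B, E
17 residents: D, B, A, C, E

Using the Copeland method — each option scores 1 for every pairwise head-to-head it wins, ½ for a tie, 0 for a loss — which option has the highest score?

C

C: beats B, A, E, and D → score 4.
B: beats A, E, and D; loses to C → score 3.
A: beats E and D; loses to C and B → score 2.
E: beats D; loses to C, B, and A → score 1.
D: loses to C, B, A, and E → score 0.
C has the best pairwise record.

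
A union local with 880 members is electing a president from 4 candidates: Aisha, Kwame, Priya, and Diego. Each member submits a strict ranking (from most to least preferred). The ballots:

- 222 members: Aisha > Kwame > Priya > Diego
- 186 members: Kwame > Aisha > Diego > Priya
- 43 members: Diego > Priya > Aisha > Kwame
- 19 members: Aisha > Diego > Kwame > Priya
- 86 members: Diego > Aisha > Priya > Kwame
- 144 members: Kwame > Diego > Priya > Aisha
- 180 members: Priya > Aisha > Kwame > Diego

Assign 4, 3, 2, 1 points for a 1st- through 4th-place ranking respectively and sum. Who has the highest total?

Aisha

Aisha: 222·4 + 186·3 + 43·2 + 19·4 + 86·3 + 144·1 + 180·3 = 2550
Kwame: 222·3 + 186·4 + 43·1 + 19·2 + 86·1 + 144·4 + 180·2 = 2513
Priya: 222·2 + 186·1 + 43·3 + 19·1 + 86·2 + 144·2 + 180·4 = 1958
Diego: 222·1 + 186·2 + 43·4 + 19·3 + 86·4 + 144·3 + 180·1 = 1779
Aisha has the highest Borda score (2550).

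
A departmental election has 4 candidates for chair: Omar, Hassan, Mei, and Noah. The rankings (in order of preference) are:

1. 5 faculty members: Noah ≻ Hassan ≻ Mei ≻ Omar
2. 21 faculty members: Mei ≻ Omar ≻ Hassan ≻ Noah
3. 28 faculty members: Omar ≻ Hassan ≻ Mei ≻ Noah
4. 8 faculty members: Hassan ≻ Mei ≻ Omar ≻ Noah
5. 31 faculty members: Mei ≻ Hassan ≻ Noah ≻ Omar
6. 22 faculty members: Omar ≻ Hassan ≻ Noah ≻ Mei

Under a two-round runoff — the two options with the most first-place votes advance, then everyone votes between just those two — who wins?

Mei

Round 1 first-place votes: Omar 50, Hassan 8, Mei 52, Noah 5.
Mei and Omar advance.
Runoff: Mei is preferred to Omar by 65 voters; Omar by 50.
Mei wins the runoff.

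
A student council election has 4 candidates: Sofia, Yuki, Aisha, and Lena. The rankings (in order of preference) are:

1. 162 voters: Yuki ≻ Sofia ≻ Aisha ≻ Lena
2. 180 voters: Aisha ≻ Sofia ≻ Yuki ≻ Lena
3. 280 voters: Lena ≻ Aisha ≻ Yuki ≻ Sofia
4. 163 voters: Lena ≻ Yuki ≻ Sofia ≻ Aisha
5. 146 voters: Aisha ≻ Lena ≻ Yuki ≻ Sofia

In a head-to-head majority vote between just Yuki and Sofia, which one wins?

Yuki

Voters preferring Yuki to Sofia: 751; preferring Sofia to Yuki: 180.
Yuki wins the head-to-head.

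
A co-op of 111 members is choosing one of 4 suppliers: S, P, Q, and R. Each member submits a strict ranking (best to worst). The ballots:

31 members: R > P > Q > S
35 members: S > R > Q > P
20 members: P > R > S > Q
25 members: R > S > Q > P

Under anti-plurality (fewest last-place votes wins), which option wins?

R

Last-place votes: S 31, P 60, Q 20, R 0.
R is ranked last by the fewest voters, so R wins.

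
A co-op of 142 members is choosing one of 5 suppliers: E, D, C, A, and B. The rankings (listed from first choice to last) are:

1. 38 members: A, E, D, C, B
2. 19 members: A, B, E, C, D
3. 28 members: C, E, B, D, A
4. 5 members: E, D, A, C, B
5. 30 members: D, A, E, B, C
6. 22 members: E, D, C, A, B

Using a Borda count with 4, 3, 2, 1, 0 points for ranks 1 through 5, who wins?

E: 38·3 + 19·2 + 28·3 + 5·4 + 30·2 + 22·4 = 404
D: 38·2 + 19·0 + 28·1 + 5·3 + 30·4 + 22·3 = 305
C: 38·1 + 19·1 + 28·4 + 5·1 + 30·0 + 22·2 = 218
A: 38·4 + 19·4 + 28·0 + 5·2 + 30·3 + 22·1 = 350
B: 38·0 + 19·3 + 28·2 + 5·0 + 30·1 + 22·0 = 143
E has the highest Borda score (404).

E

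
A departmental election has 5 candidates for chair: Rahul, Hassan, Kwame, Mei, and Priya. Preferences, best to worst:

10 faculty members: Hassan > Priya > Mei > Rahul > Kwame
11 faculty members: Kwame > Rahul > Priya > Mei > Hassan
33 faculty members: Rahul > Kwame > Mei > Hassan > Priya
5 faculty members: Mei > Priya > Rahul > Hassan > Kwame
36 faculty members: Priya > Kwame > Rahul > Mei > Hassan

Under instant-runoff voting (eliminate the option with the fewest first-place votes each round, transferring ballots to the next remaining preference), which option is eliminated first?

Round 1: Rahul 33, Hassan 10, Kwame 11, Mei 5, Priya 36. Eliminate Mei.

Mei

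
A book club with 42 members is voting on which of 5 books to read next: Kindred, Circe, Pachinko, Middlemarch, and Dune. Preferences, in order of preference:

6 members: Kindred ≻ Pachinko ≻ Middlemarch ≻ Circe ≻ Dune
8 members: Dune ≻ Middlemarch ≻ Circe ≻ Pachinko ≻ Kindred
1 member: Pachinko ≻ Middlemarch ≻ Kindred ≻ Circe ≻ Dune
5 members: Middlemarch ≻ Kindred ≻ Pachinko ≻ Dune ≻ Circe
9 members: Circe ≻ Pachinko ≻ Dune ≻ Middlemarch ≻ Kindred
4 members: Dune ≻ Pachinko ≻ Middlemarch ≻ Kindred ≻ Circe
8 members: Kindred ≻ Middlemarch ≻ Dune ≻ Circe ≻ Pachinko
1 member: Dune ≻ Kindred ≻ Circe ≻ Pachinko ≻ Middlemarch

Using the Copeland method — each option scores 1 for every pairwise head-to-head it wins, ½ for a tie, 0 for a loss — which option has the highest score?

Dune

Kindred: beats Circe; loses to Pachinko, Middlemarch, and Dune → score 1.
Circe: beats Pachinko; loses to Kindred, Middlemarch, and Dune → score 1.
Pachinko: beats Kindred; ties Middlemarch and Dune; loses to Circe → score 2.
Middlemarch: beats Kindred and Circe; ties Pachinko; loses to Dune → score 2.5.
Dune: beats Kindred, Circe, and Middlemarch; ties Pachinko → score 3.5.
Dune has the best pairwise record.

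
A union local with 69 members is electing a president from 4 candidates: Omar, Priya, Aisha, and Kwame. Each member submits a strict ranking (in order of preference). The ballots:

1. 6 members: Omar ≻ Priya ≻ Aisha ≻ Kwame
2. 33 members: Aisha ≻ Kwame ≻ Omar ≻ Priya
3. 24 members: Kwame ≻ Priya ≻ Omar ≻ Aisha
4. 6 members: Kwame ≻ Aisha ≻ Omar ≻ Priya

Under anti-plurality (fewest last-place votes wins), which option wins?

Omar

Last-place votes: Omar 0, Priya 39, Aisha 24, Kwame 6.
Omar is ranked last by the fewest voters, so Omar wins.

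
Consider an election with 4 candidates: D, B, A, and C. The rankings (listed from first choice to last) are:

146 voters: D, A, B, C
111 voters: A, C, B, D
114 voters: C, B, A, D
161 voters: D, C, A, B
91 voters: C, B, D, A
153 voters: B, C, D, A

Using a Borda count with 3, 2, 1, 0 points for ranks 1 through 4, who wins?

C

D: 146·3 + 111·0 + 114·0 + 161·3 + 91·1 + 153·1 = 1165
B: 146·1 + 111·1 + 114·2 + 161·0 + 91·2 + 153·3 = 1126
A: 146·2 + 111·3 + 114·1 + 161·1 + 91·0 + 153·0 = 900
C: 146·0 + 111·2 + 114·3 + 161·2 + 91·3 + 153·2 = 1465
C has the highest Borda score (1465).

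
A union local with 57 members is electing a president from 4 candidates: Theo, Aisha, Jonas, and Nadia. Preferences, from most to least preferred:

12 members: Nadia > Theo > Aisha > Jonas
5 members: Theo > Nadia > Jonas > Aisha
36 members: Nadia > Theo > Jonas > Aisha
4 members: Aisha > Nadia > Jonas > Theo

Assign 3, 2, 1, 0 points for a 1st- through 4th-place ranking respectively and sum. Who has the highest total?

Theo: 12·2 + 5·3 + 36·2 + 4·0 = 111
Aisha: 12·1 + 5·0 + 36·0 + 4·3 = 24
Jonas: 12·0 + 5·1 + 36·1 + 4·1 = 45
Nadia: 12·3 + 5·2 + 36·3 + 4·2 = 162
Nadia has the highest Borda score (162).

Nadia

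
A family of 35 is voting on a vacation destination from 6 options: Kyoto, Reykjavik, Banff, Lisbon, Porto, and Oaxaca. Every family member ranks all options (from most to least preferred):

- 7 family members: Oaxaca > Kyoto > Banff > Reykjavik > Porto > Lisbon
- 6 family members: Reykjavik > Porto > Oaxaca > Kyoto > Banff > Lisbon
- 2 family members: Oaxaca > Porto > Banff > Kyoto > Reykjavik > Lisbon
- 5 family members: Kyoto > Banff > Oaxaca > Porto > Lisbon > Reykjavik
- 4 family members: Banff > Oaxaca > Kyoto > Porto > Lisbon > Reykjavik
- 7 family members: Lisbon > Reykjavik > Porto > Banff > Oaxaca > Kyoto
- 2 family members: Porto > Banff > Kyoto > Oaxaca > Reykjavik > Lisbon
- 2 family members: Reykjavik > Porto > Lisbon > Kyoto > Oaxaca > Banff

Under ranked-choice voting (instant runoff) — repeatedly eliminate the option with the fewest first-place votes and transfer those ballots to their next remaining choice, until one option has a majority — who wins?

Round 1: Kyoto 5, Reykjavik 8, Banff 4, Lisbon 7, Porto 2, Oaxaca 9. Eliminate Porto.
Round 2: Kyoto 5, Reykjavik 8, Banff 6, Lisbon 7, Oaxaca 9. Eliminate Kyoto.
Round 3: Reykjavik 8, Banff 11, Lisbon 7, Oaxaca 9. Eliminate Lisbon.
Round 4: Reykjavik 15, Banff 11, Oaxaca 9. Eliminate Oaxaca.
Round 5: Reykjavik 15, Banff 20. Banff has a majority.

Banff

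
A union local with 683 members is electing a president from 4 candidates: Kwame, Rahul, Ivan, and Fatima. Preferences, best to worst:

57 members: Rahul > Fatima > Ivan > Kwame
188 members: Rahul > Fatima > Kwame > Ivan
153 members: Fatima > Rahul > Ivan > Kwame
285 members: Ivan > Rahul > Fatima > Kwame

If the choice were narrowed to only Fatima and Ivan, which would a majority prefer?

Voters preferring Fatima to Ivan: 398; preferring Ivan to Fatima: 285.
Fatima wins the head-to-head.

Fatima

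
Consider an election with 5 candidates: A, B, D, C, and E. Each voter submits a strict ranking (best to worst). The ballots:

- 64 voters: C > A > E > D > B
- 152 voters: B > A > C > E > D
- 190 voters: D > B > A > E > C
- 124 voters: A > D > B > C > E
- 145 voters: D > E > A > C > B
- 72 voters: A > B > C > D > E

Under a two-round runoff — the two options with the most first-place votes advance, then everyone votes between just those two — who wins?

Round 1 first-place votes: A 196, B 152, D 335, C 64, E 0.
D and A advance.
Runoff: D is preferred to A by 335 voters; A by 412.
A wins the runoff.

A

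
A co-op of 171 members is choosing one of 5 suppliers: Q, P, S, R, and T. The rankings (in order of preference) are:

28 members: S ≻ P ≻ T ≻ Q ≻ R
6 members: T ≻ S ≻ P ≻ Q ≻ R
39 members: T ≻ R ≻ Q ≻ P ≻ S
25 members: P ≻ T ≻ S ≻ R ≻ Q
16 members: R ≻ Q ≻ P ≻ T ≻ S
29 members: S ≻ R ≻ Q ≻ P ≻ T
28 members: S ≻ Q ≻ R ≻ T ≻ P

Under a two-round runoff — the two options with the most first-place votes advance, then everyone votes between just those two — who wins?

T

Round 1 first-place votes: Q 0, P 25, S 85, R 16, T 45.
S and T advance.
Runoff: S is preferred to T by 85 voters; T by 86.
T wins the runoff.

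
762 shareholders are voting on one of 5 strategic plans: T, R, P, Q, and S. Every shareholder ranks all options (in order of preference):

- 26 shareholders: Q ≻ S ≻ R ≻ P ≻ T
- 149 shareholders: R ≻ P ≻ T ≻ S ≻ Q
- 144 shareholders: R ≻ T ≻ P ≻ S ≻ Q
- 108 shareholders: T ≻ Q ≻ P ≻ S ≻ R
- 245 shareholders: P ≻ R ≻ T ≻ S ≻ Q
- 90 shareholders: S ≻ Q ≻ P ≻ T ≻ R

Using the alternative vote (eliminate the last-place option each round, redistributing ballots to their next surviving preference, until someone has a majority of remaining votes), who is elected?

Round 1: T 108, R 293, P 245, Q 26, S 90. Eliminate Q.
Round 2: T 108, R 293, P 245, S 116. Eliminate T.
Round 3: R 293, P 353, S 116. Eliminate S.
Round 4: R 319, P 443. P has a majority.

P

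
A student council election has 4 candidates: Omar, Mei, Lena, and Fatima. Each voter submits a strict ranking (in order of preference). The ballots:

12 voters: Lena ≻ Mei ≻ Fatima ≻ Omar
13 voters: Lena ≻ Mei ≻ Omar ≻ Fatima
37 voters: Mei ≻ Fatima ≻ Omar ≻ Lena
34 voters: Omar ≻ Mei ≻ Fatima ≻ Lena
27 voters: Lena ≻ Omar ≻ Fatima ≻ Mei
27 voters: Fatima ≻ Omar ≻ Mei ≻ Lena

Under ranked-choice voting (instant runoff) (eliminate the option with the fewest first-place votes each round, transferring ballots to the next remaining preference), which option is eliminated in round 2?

Mei

Round 1: Omar 34, Mei 37, Lena 52, Fatima 27. Eliminate Fatima.
Round 2: Omar 61, Mei 37, Lena 52. Eliminate Mei.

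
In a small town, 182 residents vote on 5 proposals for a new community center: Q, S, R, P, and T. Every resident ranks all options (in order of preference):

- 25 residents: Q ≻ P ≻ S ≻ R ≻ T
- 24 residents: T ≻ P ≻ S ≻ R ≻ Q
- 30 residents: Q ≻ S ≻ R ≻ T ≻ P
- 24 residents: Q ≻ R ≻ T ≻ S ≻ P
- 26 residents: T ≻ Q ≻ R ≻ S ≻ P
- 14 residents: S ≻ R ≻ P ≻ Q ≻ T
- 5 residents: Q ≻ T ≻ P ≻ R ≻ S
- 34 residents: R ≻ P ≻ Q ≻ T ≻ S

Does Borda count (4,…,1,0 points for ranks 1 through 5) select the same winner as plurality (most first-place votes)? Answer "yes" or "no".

yes

Borda — scores: Q 496, S 294, R 416, P 287, T 327. Winner: Q.
Plurality — first-place votes: Q 84, S 14, R 34, P 0, T 50. Winner: Q.
The two methods agree.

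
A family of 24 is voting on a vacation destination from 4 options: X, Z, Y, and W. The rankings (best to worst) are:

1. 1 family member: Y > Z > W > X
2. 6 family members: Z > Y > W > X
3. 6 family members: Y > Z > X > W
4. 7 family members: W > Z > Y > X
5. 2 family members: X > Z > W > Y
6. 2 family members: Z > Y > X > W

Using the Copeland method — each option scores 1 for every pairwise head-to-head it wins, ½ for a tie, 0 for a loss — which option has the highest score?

Z

X: loses to Z, Y, and W → score 0.
Z: beats X, Y, and W → score 3.
Y: beats X and W; loses to Z → score 2.
W: beats X; loses to Z and Y → score 1.
Z has the best pairwise record.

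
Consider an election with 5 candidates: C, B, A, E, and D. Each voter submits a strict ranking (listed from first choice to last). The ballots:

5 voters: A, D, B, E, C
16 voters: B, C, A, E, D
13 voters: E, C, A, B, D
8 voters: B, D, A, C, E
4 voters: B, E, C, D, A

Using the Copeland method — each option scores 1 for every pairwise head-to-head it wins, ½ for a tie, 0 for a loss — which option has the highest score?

C: beats A, E, and D; loses to B → score 3.
B: beats C, A, E, and D → score 4.
A: beats E and D; loses to C and B → score 2.
E: beats D; loses to C, B, and A → score 1.
D: loses to C, B, A, and E → score 0.
B has the best pairwise record.

B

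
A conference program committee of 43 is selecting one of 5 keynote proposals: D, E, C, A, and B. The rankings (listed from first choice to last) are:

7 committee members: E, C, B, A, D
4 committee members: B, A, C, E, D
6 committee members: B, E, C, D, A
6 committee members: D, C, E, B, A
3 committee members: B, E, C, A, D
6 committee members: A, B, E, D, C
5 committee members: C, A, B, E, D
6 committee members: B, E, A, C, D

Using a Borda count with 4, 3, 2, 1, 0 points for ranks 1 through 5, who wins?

B

D: 7·0 + 4·0 + 6·1 + 6·4 + 3·0 + 6·1 + 5·0 + 6·0 = 36
E: 7·4 + 4·1 + 6·3 + 6·2 + 3·3 + 6·2 + 5·1 + 6·3 = 106
C: 7·3 + 4·2 + 6·2 + 6·3 + 3·2 + 6·0 + 5·4 + 6·1 = 91
A: 7·1 + 4·3 + 6·0 + 6·0 + 3·1 + 6·4 + 5·3 + 6·2 = 73
B: 7·2 + 4·4 + 6·4 + 6·1 + 3·4 + 6·3 + 5·2 + 6·4 = 124
B has the highest Borda score (124).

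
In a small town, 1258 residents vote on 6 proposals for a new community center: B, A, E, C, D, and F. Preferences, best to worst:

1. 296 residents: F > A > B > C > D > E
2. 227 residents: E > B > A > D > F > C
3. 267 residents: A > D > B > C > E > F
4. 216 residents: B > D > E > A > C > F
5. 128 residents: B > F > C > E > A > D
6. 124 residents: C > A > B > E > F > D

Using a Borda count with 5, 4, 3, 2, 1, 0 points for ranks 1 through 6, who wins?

B: 296·3 + 227·4 + 267·3 + 216·5 + 128·5 + 124·3 = 4689
A: 296·4 + 227·3 + 267·5 + 216·2 + 128·1 + 124·4 = 4256
E: 296·0 + 227·5 + 267·1 + 216·3 + 128·2 + 124·2 = 2554
C: 296·2 + 227·0 + 267·2 + 216·1 + 128·3 + 124·5 = 2346
D: 296·1 + 227·2 + 267·4 + 216·4 + 128·0 + 124·0 = 2682
F: 296·5 + 227·1 + 267·0 + 216·0 + 128·4 + 124·1 = 2343
B has the highest Borda score (4689).

B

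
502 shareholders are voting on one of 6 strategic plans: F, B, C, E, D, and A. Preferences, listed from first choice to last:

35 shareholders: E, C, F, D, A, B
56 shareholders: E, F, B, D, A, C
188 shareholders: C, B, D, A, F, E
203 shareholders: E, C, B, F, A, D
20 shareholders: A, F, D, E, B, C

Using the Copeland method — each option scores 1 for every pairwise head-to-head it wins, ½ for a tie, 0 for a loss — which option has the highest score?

E

F: beats D and A; loses to B, C, and E → score 2.
B: beats F, D, and A; loses to C and E → score 3.
C: beats F, B, D, and A; loses to E → score 4.
E: beats F, B, C, D, and A → score 5.
D: beats A; loses to F, B, C, and E → score 1.
A: loses to F, B, C, E, and D → score 0.
E has the best pairwise record.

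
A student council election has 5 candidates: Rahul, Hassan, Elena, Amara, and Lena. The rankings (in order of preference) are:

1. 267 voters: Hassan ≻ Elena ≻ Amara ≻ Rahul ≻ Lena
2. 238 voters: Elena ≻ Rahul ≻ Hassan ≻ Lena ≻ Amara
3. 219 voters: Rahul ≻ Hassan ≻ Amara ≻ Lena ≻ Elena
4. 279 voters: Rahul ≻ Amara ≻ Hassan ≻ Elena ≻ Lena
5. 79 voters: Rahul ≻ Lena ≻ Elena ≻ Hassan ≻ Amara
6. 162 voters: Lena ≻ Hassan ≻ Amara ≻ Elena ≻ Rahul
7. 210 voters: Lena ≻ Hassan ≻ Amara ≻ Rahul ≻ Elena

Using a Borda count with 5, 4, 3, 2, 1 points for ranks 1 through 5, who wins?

Rahul: 267·2 + 238·4 + 219·5 + 279·5 + 79·5 + 162·1 + 210·2 = 4953
Hassan: 267·5 + 238·3 + 219·4 + 279·3 + 79·2 + 162·4 + 210·4 = 5408
Elena: 267·4 + 238·5 + 219·1 + 279·2 + 79·3 + 162·2 + 210·1 = 3806
Amara: 267·3 + 238·1 + 219·3 + 279·4 + 79·1 + 162·3 + 210·3 = 4007
Lena: 267·1 + 238·2 + 219·2 + 279·1 + 79·4 + 162·5 + 210·5 = 3636
Hassan has the highest Borda score (5408).

Hassan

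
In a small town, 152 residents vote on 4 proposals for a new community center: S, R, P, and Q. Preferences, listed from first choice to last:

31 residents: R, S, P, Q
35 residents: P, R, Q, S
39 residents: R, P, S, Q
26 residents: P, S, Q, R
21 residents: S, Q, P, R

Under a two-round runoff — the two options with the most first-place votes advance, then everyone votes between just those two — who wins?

P

Round 1 first-place votes: S 21, R 70, P 61, Q 0.
R and P advance.
Runoff: R is preferred to P by 70 voters; P by 82.
P wins the runoff.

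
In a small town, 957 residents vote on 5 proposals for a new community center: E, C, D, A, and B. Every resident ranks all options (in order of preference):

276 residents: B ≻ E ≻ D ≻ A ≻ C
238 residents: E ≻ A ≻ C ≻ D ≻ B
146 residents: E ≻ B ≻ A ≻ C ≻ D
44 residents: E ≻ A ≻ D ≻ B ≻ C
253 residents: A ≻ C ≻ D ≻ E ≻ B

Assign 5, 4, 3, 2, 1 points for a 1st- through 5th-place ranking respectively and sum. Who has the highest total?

E

E: 276·4 + 238·5 + 146·5 + 44·5 + 253·2 = 3750
C: 276·1 + 238·3 + 146·2 + 44·1 + 253·4 = 2338
D: 276·3 + 238·2 + 146·1 + 44·3 + 253·3 = 2341
A: 276·2 + 238·4 + 146·3 + 44·4 + 253·5 = 3383
B: 276·5 + 238·1 + 146·4 + 44·2 + 253·1 = 2543
E has the highest Borda score (3750).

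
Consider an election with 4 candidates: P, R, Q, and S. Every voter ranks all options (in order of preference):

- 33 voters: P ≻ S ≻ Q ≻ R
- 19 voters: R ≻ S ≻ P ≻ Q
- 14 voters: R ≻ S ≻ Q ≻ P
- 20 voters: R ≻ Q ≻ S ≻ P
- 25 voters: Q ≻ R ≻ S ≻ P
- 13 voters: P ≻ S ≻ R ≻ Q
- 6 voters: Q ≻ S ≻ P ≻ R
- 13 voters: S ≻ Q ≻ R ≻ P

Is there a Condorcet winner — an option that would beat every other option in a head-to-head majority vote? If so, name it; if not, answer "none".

Checking pairwise contests:
R beats P 91–52.
Q beats R 77–66.
S beats Q 92–51.
R beats S 78–65.
Every option loses at least one head-to-head, so there is no Condorcet winner.

none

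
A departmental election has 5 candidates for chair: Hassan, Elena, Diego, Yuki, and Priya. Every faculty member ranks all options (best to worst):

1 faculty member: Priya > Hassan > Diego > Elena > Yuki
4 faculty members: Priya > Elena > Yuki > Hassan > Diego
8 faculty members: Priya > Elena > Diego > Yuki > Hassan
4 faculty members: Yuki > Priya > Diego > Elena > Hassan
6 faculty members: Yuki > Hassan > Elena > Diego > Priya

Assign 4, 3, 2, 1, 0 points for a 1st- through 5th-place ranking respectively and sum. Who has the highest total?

Priya

Hassan: 1·3 + 4·1 + 8·0 + 4·0 + 6·3 = 25
Elena: 1·1 + 4·3 + 8·3 + 4·1 + 6·2 = 53
Diego: 1·2 + 4·0 + 8·2 + 4·2 + 6·1 = 32
Yuki: 1·0 + 4·2 + 8·1 + 4·4 + 6·4 = 56
Priya: 1·4 + 4·4 + 8·4 + 4·3 + 6·0 = 64
Priya has the highest Borda score (64).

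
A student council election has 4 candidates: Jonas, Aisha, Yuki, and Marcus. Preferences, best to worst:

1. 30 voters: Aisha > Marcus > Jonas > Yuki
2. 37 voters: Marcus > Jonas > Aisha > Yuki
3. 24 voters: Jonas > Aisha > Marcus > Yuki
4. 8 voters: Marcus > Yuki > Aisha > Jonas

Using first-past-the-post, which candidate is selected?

First-place votes: Jonas 24, Aisha 30, Yuki 0, Marcus 45.
Marcus has the most first-place votes.

Marcus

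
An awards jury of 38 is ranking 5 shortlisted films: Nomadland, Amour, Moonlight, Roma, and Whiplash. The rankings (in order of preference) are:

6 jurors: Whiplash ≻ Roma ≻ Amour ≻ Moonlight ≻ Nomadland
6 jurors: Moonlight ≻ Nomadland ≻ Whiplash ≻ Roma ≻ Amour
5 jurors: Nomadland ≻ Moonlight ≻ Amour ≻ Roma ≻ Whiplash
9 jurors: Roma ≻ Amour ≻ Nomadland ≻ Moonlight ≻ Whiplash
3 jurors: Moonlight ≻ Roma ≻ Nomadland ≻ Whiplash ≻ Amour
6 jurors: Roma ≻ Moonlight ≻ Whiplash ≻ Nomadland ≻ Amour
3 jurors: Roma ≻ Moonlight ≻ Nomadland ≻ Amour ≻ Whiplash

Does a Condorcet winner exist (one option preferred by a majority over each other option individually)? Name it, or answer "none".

Roma vs Nomadland: 27–11 for Roma.
Roma vs Amour: 33–5 for Roma.
Roma vs Moonlight: 24–14 for Roma.
Roma vs Whiplash: 26–12 for Roma.
Roma beats every other option head-to-head.

Roma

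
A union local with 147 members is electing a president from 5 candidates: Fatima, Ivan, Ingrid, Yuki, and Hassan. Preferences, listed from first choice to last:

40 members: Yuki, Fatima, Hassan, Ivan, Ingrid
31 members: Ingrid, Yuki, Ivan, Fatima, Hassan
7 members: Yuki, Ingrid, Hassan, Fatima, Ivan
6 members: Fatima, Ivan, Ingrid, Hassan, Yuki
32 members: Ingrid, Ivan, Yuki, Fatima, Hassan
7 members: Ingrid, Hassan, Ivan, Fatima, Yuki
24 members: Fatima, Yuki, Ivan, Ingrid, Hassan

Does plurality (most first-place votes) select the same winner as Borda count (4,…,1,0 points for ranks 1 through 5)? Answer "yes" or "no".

Plurality — first-place votes: Fatima 30, Ivan 0, Ingrid 70, Yuki 47, Hassan 0. Winner: Ingrid.
Borda — scores: Fatima 317, Ivan 278, Ingrid 337, Yuki 417, Hassan 121. Winner: Yuki.
The two methods disagree.

no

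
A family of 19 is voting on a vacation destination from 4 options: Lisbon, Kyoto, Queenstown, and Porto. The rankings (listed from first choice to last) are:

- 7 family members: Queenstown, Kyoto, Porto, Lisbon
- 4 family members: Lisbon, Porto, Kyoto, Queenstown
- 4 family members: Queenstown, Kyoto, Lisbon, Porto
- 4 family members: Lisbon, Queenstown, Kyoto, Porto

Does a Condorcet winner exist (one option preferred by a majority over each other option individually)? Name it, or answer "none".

Queenstown

Queenstown vs Lisbon: 11–8 for Queenstown.
Queenstown vs Kyoto: 15–4 for Queenstown.
Queenstown vs Porto: 15–4 for Queenstown.
Queenstown beats every other option head-to-head.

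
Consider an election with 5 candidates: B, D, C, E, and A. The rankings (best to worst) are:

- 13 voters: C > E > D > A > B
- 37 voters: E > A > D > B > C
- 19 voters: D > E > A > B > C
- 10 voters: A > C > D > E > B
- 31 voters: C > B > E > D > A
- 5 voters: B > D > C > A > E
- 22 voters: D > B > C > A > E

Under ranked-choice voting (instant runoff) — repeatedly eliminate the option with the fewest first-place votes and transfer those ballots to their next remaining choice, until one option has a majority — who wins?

D

Round 1: B 5, D 41, C 44, E 37, A 10. Eliminate B.
Round 2: D 46, C 44, E 37, A 10. Eliminate A.
Round 3: D 46, C 54, E 37. Eliminate E.
Round 4: D 83, C 54. D has a majority.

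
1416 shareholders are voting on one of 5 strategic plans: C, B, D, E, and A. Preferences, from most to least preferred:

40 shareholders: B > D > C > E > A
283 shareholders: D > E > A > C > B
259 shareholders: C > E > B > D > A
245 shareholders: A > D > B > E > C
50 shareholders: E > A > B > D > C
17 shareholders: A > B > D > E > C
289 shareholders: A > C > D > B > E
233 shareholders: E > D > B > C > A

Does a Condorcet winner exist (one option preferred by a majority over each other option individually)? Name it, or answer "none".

D vs C: 868–548 for D.
D vs B: 1050–366 for D.
D vs E: 874–542 for D.
D vs A: 815–601 for D.
D beats every other option head-to-head.

D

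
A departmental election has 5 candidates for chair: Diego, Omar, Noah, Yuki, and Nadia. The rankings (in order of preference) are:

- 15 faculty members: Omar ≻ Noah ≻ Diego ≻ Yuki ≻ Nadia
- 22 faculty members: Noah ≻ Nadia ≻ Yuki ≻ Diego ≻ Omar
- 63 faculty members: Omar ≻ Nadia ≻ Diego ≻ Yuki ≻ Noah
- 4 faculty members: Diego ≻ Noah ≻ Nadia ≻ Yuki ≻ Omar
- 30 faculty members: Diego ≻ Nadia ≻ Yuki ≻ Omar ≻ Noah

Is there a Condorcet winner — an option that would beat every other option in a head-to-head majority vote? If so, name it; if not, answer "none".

Omar vs Diego: 78–56 for Omar.
Omar vs Noah: 108–26 for Omar.
Omar vs Yuki: 78–56 for Omar.
Omar vs Nadia: 78–56 for Omar.
Omar beats every other option head-to-head.

Omar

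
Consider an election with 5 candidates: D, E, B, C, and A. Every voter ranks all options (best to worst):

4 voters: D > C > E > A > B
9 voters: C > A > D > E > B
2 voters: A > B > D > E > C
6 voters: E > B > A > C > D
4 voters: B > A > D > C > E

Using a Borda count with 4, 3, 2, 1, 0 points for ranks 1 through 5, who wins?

A

D: 4·4 + 9·2 + 2·2 + 6·0 + 4·2 = 46
E: 4·2 + 9·1 + 2·1 + 6·4 + 4·0 = 43
B: 4·0 + 9·0 + 2·3 + 6·3 + 4·4 = 40
C: 4·3 + 9·4 + 2·0 + 6·1 + 4·1 = 58
A: 4·1 + 9·3 + 2·4 + 6·2 + 4·3 = 63
A has the highest Borda score (63).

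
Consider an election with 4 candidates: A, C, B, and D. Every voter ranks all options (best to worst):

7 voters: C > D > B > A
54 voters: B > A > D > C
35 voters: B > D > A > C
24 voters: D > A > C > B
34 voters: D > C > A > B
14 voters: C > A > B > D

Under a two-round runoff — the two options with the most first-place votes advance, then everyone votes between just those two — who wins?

B

Round 1 first-place votes: A 0, C 21, B 89, D 58.
B and D advance.
Runoff: B is preferred to D by 103 voters; D by 65.
B wins the runoff.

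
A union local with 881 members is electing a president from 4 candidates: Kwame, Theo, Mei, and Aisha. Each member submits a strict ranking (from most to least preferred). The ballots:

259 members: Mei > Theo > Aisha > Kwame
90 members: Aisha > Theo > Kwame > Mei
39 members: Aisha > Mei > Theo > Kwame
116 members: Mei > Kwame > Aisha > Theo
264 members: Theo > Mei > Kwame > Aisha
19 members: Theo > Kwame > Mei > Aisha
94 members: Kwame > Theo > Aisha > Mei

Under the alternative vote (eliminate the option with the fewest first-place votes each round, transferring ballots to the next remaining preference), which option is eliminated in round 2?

Aisha

Round 1: Kwame 94, Theo 283, Mei 375, Aisha 129. Eliminate Kwame.
Round 2: Theo 377, Mei 375, Aisha 129. Eliminate Aisha.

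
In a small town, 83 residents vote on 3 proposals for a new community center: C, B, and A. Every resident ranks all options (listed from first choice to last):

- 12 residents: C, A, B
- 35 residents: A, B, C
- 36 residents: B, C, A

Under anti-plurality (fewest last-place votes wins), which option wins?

Last-place votes: C 35, B 12, A 36.
B is ranked last by the fewest voters, so B wins.

B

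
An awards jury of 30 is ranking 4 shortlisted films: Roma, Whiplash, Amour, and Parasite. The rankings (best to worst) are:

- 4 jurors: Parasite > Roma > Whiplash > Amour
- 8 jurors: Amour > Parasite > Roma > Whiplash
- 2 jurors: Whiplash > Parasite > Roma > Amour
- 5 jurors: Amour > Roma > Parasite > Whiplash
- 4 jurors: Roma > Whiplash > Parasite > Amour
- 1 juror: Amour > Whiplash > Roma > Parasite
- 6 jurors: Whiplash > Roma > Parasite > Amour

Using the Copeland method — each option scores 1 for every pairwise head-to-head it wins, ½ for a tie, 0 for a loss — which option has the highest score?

Roma

Roma: beats Whiplash, Amour, and Parasite → score 3.
Whiplash: beats Amour; loses to Roma and Parasite → score 1.
Amour: loses to Roma, Whiplash, and Parasite → score 0.
Parasite: beats Whiplash and Amour; loses to Roma → score 2.
Roma has the best pairwise record.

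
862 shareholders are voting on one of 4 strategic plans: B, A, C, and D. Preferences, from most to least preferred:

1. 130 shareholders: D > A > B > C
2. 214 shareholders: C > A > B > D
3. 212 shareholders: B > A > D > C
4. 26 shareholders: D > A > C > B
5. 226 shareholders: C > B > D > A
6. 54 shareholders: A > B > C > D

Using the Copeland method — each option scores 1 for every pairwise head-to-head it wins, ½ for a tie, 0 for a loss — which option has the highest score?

C

B: beats A and D; loses to C → score 2.
A: beats D; loses to B and C → score 1.
C: beats B, A, and D → score 3.
D: loses to B, A, and C → score 0.
C has the best pairwise record.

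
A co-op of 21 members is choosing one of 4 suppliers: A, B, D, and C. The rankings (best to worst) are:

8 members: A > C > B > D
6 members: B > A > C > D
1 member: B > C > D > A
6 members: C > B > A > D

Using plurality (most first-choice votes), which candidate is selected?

A

First-place votes: A 8, B 7, D 0, C 6.
A has the most first-place votes.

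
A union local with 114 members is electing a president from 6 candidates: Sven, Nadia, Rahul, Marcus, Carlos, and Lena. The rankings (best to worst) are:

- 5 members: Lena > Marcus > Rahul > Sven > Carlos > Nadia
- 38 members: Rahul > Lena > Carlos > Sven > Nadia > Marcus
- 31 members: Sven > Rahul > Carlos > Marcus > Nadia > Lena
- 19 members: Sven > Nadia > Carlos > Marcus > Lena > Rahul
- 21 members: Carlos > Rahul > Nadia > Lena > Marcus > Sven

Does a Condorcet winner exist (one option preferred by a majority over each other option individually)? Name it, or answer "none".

Rahul

Rahul vs Sven: 64–50 for Rahul.
Rahul vs Nadia: 95–19 for Rahul.
Rahul vs Marcus: 90–24 for Rahul.
Rahul vs Carlos: 74–40 for Rahul.
Rahul vs Lena: 90–24 for Rahul.
Rahul beats every other option head-to-head.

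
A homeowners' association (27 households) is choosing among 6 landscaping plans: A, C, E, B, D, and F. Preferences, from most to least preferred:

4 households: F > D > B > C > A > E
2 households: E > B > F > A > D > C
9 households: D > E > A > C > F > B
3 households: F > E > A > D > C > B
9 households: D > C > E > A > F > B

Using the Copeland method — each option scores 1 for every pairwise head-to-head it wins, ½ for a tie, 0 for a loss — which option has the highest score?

D

A: beats C, B, and F; loses to E and D → score 3.
C: beats B and F; loses to A, E, and D → score 2.
E: beats A, C, B, and F; loses to D → score 4.
B: loses to A, C, E, D, and F → score 0.
D: beats A, C, E, B, and F → score 5.
F: beats B; loses to A, C, E, and D → score 1.
D has the best pairwise record.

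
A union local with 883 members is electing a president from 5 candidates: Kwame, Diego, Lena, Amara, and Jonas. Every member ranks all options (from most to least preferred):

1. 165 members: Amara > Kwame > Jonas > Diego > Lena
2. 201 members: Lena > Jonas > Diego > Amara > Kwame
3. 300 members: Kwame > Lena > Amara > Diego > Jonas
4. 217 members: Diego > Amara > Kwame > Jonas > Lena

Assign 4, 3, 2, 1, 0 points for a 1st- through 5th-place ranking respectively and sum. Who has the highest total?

Kwame: 165·3 + 201·0 + 300·4 + 217·2 = 2129
Diego: 165·1 + 201·2 + 300·1 + 217·4 = 1735
Lena: 165·0 + 201·4 + 300·3 + 217·0 = 1704
Amara: 165·4 + 201·1 + 300·2 + 217·3 = 2112
Jonas: 165·2 + 201·3 + 300·0 + 217·1 = 1150
Kwame has the highest Borda score (2129).

Kwame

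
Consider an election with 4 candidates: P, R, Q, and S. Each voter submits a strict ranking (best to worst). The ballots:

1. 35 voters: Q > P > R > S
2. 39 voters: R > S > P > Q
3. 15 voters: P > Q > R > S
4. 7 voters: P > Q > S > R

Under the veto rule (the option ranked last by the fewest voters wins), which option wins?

Last-place votes: P 0, R 7, Q 39, S 50.
P is ranked last by the fewest voters, so P wins.

P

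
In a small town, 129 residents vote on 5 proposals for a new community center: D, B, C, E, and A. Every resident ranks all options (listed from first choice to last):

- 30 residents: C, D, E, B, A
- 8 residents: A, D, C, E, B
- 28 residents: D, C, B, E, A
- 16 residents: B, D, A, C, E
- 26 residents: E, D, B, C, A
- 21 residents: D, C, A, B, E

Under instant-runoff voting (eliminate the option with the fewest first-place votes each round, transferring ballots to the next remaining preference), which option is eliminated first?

Round 1: D 49, B 16, C 30, E 26, A 8. Eliminate A.

A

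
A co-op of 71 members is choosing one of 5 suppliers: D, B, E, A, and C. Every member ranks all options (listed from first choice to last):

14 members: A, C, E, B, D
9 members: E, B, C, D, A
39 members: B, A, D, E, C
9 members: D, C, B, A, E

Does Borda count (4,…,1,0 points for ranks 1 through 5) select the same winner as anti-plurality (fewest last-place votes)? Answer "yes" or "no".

yes

Borda — scores: D 123, B 215, E 103, A 182, C 87. Winner: B.
Anti-plurality — last-place votes: D 14, B 0, E 9, A 9, C 39. Winner: B.
The two methods agree.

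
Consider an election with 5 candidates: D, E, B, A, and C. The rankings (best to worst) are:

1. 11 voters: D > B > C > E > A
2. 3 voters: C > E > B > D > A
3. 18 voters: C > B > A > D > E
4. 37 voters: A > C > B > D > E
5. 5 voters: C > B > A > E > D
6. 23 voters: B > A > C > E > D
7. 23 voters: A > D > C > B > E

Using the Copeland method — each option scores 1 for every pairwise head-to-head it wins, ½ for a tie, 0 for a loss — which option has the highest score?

A

D: beats E; loses to B, A, and C → score 1.
E: loses to D, B, A, and C → score 0.
B: beats D and E; ties A; loses to C → score 2.5.
A: beats D, E, and C; ties B → score 3.5.
C: beats D, E, and B; loses to A → score 3.
A has the best pairwise record.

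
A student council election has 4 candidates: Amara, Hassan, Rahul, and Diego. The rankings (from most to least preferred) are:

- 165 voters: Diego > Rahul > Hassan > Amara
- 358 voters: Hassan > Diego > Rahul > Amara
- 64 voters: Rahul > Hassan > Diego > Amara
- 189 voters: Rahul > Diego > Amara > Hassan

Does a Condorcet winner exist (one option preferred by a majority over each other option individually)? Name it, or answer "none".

none

Checking pairwise contests:
Hassan beats Amara 587–189.
Rahul beats Hassan 418–358.
Diego beats Rahul 523–253.
Hassan beats Diego 422–354.
Every option loses at least one head-to-head, so there is no Condorcet winner.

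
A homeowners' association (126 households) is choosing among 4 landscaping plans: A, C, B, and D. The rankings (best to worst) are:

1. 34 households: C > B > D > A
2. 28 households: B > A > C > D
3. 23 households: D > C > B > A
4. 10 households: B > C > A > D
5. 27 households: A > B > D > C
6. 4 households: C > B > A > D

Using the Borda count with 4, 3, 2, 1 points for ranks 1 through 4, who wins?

A: 34·1 + 28·3 + 23·1 + 10·2 + 27·4 + 4·2 = 277
C: 34·4 + 28·2 + 23·3 + 10·3 + 27·1 + 4·4 = 334
B: 34·3 + 28·4 + 23·2 + 10·4 + 27·3 + 4·3 = 393
D: 34·2 + 28·1 + 23·4 + 10·1 + 27·2 + 4·1 = 256
B has the highest Borda score (393).

B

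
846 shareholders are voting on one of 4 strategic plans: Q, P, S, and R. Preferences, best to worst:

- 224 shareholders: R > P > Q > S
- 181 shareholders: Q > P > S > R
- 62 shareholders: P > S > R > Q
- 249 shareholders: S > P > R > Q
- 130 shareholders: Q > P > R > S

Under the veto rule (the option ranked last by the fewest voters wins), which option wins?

P

Last-place votes: Q 311, P 0, S 354, R 181.
P is ranked last by the fewest voters, so P wins.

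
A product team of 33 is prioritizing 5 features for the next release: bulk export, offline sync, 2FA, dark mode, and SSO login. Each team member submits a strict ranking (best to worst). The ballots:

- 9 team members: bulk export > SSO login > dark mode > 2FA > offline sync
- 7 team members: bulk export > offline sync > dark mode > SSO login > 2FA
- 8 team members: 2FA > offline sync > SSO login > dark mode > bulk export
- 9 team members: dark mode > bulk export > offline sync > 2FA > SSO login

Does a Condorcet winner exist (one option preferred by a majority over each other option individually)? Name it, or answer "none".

Checking pairwise contests:
dark mode beats bulk export 17–16.
bulk export beats offline sync 25–8.
bulk export beats 2FA 25–8.
SSO login beats dark mode 17–16.
bulk export beats SSO login 25–8.
Every option loses at least one head-to-head, so there is no Condorcet winner.

none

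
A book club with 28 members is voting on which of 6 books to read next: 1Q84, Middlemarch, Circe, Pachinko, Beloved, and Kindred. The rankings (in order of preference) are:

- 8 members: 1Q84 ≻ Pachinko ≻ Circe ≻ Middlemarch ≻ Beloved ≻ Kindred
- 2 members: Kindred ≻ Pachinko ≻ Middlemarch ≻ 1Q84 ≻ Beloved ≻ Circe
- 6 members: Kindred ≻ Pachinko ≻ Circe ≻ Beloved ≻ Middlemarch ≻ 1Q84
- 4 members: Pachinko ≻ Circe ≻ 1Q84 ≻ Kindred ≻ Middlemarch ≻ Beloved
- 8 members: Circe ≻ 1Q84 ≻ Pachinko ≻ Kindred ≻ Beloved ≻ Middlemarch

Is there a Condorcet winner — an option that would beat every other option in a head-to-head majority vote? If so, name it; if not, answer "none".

none

Checking pairwise contests:
Circe beats 1Q84 18–10.
1Q84 beats Middlemarch 20–8.
Pachinko beats Circe 20–8.
1Q84 beats Pachinko 16–12.
1Q84 beats Beloved 22–6.
1Q84 beats Kindred 20–8.
Every option loses at least one head-to-head, so there is no Condorcet winner.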